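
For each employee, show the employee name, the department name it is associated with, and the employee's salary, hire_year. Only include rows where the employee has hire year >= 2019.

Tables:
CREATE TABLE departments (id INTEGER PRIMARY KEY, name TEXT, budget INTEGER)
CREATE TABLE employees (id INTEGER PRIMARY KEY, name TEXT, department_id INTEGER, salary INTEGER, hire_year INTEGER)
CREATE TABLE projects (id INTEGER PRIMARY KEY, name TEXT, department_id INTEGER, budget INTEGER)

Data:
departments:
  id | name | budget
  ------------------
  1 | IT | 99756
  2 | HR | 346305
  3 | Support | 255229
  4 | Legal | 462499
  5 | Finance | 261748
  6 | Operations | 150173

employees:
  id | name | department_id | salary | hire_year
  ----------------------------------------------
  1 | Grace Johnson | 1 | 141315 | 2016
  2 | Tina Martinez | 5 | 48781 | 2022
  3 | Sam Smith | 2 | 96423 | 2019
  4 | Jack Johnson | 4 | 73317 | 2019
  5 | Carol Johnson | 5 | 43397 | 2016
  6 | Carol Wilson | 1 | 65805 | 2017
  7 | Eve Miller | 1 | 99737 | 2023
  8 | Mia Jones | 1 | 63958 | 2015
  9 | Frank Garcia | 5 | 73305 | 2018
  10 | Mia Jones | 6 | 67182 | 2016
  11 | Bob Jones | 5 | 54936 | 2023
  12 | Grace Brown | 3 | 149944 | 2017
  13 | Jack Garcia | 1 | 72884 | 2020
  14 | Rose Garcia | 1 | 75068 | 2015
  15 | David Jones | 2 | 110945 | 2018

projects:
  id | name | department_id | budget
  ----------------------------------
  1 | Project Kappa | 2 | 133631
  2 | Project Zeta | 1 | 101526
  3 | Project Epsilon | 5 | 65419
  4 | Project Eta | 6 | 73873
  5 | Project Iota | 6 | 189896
SELECT c.name, p.name AS department, c.salary, c.hire_year FROM employees c JOIN departments p ON c.department_id = p.id WHERE c.hire_year >= 2019

Execution result:
name | department | salary | hire_year
Tina Martinez | Finance | 48781 | 2022
Sam Smith | HR | 96423 | 2019
Jack Johnson | Legal | 73317 | 2019
Eve Miller | IT | 99737 | 2023
Bob Jones | Finance | 54936 | 2023
Jack Garcia | IT | 72884 | 2020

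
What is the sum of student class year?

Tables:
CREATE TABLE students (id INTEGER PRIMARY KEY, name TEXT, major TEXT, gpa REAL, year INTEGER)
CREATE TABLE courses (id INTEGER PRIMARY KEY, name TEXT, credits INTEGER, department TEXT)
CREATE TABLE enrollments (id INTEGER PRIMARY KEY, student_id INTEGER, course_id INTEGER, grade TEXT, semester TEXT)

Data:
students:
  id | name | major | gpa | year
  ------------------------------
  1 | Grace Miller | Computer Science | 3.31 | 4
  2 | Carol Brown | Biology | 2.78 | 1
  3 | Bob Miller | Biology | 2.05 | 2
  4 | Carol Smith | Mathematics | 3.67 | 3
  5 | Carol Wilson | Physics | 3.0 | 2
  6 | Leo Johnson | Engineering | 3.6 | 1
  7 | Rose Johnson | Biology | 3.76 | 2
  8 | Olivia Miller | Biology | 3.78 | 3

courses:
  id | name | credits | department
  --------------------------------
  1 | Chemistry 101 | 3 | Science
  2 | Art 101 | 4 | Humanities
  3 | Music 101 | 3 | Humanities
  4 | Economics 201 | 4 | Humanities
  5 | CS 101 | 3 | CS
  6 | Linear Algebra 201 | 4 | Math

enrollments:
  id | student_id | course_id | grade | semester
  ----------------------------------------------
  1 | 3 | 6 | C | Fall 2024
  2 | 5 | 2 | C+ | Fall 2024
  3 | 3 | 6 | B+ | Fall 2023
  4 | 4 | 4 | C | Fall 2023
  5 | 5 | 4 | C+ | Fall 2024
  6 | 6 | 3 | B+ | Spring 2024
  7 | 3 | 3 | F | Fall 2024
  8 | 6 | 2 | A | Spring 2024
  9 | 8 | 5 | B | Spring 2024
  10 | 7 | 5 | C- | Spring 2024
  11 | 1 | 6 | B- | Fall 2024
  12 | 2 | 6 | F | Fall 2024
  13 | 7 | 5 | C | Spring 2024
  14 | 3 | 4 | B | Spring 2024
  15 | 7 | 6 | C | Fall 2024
SELECT SUM(year) FROM students

Execution result:
18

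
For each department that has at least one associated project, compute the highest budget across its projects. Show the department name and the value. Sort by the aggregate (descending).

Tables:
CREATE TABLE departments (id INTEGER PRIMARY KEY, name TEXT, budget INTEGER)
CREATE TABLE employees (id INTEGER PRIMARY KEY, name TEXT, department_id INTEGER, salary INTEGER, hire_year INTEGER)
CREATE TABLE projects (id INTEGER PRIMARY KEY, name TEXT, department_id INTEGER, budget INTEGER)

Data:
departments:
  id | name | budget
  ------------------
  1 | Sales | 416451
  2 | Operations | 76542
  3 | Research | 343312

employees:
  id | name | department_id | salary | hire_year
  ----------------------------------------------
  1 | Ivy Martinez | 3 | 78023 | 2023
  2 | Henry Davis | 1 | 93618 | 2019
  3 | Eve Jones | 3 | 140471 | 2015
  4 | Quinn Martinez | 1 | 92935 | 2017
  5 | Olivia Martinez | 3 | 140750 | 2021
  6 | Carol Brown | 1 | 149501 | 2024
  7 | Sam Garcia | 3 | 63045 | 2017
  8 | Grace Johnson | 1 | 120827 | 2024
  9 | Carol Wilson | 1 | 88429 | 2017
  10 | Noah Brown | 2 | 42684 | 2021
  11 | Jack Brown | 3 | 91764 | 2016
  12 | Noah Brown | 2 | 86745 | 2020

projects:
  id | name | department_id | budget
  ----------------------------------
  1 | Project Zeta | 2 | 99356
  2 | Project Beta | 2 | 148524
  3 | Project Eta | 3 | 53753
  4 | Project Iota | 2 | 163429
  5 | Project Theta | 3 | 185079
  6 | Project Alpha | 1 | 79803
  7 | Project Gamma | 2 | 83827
SELECT p.name, MAX(c.budget) AS max_budget FROM projects c JOIN departments p ON c.department_id = p.id GROUP BY p.id, p.name ORDER BY max_budget DESC

Execution result:
name | max_budget
Research | 185079
Operations | 163429
Sales | 79803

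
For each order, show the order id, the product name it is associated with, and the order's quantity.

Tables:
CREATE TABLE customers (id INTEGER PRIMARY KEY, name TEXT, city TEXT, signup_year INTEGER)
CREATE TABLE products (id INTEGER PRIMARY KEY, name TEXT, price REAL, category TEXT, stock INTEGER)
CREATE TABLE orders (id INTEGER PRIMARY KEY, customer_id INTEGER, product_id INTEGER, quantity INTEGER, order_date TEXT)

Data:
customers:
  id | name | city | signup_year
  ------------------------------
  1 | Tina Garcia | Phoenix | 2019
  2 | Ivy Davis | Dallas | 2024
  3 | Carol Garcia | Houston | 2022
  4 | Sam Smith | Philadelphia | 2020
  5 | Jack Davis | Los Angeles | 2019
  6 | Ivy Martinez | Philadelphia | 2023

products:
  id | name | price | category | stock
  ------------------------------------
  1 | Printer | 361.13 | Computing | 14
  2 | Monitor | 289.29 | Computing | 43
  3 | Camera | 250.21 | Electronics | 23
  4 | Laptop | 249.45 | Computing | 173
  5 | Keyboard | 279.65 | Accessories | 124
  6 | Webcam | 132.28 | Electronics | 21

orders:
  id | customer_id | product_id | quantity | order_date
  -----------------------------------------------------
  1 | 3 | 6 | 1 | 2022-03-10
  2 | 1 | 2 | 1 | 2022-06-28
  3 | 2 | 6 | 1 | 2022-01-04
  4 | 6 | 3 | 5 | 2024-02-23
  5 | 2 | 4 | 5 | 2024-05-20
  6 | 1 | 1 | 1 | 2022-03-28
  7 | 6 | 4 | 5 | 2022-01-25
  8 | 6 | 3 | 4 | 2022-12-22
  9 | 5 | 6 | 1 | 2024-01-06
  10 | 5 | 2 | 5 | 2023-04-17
SELECT c.id, p.name AS product, c.quantity FROM orders c JOIN products p ON c.product_id = p.id

Execution result:
id | product | quantity
1 | Webcam | 1
2 | Monitor | 1
3 | Webcam | 1
4 | Camera | 5
5 | Laptop | 5
6 | Printer | 1
7 | Laptop | 5
8 | Camera | 4
9 | Webcam | 1
10 | Monitor | 5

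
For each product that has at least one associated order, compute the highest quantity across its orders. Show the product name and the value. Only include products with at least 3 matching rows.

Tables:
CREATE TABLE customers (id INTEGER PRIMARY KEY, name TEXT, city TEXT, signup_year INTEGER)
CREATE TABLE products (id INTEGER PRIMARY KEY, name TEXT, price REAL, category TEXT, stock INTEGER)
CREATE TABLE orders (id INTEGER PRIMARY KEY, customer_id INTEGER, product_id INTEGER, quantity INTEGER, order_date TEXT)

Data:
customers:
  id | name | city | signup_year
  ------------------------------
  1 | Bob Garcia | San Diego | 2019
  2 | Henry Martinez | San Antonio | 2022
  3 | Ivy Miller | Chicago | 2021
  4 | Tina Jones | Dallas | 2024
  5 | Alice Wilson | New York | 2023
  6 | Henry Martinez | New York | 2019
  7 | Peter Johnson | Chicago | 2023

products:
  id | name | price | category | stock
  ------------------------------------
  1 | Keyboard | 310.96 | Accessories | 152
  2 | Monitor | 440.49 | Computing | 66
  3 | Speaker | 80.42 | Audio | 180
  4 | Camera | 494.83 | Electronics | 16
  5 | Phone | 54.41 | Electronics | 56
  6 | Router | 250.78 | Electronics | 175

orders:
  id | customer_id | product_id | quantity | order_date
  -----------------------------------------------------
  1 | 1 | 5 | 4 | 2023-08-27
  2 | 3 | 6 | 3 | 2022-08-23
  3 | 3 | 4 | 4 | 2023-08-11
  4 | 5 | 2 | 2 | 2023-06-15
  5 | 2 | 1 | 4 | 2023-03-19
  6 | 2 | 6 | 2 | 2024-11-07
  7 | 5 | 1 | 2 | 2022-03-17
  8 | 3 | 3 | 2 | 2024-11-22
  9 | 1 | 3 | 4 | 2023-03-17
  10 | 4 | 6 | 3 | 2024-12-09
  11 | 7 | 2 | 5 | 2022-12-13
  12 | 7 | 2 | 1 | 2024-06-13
SELECT p.name, MAX(c.quantity) AS max_quantity FROM orders c JOIN products p ON c.product_id = p.id GROUP BY p.id, p.name HAVING COUNT(*) >= 3

Execution result:
name | max_quantity
Monitor | 5
Router | 3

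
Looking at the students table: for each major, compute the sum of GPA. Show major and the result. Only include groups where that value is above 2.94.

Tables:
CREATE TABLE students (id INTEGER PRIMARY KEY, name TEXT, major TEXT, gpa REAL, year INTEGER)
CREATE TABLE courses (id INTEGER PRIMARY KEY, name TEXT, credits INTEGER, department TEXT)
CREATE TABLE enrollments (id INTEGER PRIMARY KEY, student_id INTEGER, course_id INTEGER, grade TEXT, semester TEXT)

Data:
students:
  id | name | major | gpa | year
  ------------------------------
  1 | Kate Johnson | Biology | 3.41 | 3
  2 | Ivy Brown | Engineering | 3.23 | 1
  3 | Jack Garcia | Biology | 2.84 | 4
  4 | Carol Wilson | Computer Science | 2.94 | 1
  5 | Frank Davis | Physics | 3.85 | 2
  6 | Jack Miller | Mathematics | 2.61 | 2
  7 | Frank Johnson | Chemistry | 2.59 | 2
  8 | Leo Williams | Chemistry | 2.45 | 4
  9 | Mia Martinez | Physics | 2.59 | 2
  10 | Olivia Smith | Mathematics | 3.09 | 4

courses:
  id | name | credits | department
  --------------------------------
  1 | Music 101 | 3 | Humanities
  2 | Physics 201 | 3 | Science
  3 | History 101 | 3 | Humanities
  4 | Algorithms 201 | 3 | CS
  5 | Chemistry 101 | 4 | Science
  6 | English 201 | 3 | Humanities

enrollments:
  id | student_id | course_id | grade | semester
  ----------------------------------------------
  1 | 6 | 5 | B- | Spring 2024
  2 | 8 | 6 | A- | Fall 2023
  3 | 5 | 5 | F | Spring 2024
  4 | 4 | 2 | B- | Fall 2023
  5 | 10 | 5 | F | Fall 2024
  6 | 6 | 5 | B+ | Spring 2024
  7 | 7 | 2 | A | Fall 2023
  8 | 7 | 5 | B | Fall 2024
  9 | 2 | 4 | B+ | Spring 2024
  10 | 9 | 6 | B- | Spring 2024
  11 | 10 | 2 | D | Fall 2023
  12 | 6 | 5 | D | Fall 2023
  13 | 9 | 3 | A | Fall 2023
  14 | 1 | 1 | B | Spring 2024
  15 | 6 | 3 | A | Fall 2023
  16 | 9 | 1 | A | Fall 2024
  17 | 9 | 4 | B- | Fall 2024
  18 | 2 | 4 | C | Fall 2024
SELECT major, SUM(gpa) AS sum_gpa FROM students GROUP BY major HAVING SUM(gpa) > 2.94

Execution result:
major | sum_gpa
Biology | 6.25
Chemistry | 5.04
Engineering | 3.23
Mathematics | 5.70
Physics | 6.44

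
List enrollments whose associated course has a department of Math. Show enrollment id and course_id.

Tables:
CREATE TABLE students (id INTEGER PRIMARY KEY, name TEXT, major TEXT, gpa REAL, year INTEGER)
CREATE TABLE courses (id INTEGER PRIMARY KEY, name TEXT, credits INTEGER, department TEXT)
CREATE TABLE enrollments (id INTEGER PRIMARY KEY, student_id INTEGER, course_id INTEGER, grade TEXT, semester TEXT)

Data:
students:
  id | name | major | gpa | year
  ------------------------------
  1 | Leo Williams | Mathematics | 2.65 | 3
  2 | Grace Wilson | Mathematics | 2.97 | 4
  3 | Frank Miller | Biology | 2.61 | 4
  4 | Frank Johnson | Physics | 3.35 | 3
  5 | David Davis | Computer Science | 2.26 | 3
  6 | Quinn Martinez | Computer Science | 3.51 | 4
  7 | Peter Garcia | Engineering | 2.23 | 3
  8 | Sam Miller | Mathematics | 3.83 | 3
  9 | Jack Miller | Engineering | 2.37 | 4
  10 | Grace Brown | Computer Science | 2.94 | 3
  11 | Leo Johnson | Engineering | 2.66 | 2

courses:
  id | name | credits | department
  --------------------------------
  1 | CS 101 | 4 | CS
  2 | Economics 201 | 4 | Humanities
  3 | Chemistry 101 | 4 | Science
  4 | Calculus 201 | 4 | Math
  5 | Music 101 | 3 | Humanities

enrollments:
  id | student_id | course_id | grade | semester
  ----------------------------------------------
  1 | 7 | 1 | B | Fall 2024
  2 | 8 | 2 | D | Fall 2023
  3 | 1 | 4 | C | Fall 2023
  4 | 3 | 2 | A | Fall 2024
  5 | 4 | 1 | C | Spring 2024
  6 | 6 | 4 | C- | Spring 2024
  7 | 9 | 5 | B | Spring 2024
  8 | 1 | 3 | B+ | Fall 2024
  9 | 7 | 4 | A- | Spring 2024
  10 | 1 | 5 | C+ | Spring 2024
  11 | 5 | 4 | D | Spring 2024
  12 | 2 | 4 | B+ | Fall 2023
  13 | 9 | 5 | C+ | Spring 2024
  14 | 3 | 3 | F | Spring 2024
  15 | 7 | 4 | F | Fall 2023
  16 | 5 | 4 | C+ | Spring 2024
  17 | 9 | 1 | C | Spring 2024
SELECT id, course_id FROM enrollments WHERE course_id IN (SELECT id FROM courses WHERE department = 'Math')

Execution result:
id | course_id
3 | 4
6 | 4
9 | 4
11 | 4
12 | 4
15 | 4
16 | 4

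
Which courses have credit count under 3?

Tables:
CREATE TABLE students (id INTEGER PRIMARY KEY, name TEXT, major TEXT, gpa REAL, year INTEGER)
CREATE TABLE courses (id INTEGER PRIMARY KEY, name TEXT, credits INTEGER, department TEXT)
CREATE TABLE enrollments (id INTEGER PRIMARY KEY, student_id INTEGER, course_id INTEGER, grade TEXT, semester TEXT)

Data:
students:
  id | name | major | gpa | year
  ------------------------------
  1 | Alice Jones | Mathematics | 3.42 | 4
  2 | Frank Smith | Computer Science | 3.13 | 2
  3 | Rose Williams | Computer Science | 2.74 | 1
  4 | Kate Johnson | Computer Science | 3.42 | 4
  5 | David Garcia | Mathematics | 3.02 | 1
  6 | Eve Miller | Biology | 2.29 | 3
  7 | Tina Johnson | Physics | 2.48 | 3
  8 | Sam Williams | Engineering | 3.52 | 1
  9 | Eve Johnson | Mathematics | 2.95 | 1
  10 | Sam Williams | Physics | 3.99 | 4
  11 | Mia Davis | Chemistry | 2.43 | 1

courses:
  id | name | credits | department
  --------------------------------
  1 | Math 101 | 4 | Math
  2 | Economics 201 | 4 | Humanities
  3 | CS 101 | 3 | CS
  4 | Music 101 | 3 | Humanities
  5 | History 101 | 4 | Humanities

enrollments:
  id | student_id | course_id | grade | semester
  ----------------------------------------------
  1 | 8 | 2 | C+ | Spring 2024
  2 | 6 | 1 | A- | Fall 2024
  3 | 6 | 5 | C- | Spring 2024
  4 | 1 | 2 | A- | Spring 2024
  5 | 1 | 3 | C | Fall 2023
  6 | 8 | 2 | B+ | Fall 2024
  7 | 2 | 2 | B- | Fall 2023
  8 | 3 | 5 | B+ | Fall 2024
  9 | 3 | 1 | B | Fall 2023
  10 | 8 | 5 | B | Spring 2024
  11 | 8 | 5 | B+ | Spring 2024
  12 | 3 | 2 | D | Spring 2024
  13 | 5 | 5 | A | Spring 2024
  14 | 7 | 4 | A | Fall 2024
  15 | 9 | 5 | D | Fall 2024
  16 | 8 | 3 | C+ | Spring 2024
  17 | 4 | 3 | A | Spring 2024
SELECT name, credits FROM courses WHERE credits < 3

Execution result:
(no rows)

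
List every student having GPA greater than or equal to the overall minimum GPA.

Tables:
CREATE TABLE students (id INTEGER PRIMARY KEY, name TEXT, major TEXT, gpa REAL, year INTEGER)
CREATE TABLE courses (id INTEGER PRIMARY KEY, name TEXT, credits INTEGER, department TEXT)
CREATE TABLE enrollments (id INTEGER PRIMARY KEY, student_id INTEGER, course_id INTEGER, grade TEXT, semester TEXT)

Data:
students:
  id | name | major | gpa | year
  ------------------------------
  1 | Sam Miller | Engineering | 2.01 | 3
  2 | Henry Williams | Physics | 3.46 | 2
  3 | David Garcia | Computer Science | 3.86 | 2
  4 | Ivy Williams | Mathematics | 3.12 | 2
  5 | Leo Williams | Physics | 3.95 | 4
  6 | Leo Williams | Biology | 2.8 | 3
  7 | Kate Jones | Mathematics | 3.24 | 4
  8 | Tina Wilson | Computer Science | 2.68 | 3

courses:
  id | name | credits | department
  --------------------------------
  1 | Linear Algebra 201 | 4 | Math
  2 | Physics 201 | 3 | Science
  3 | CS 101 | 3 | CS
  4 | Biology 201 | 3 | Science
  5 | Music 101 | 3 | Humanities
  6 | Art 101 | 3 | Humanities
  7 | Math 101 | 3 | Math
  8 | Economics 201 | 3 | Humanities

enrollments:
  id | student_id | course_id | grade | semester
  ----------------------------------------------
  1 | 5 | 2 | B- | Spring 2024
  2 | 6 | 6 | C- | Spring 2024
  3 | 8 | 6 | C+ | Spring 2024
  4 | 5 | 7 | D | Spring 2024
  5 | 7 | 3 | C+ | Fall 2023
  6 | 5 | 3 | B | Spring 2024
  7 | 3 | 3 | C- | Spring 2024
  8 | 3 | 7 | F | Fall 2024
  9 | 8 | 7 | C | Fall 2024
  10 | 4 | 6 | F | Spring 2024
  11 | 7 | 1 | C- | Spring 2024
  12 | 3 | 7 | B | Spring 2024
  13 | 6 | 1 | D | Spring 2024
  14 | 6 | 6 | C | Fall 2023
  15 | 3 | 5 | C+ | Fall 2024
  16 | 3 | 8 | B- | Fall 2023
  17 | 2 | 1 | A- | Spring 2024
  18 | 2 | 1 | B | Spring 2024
SELECT name, gpa FROM students WHERE gpa >= (SELECT MIN(gpa) FROM students)

Execution result:
name | gpa
Sam Miller | 2.01
Henry Williams | 3.46
David Garcia | 3.86
Ivy Williams | 3.12
Leo Williams | 3.95
Leo Williams | 2.80
Kate Jones | 3.24
Tina Wilson | 2.68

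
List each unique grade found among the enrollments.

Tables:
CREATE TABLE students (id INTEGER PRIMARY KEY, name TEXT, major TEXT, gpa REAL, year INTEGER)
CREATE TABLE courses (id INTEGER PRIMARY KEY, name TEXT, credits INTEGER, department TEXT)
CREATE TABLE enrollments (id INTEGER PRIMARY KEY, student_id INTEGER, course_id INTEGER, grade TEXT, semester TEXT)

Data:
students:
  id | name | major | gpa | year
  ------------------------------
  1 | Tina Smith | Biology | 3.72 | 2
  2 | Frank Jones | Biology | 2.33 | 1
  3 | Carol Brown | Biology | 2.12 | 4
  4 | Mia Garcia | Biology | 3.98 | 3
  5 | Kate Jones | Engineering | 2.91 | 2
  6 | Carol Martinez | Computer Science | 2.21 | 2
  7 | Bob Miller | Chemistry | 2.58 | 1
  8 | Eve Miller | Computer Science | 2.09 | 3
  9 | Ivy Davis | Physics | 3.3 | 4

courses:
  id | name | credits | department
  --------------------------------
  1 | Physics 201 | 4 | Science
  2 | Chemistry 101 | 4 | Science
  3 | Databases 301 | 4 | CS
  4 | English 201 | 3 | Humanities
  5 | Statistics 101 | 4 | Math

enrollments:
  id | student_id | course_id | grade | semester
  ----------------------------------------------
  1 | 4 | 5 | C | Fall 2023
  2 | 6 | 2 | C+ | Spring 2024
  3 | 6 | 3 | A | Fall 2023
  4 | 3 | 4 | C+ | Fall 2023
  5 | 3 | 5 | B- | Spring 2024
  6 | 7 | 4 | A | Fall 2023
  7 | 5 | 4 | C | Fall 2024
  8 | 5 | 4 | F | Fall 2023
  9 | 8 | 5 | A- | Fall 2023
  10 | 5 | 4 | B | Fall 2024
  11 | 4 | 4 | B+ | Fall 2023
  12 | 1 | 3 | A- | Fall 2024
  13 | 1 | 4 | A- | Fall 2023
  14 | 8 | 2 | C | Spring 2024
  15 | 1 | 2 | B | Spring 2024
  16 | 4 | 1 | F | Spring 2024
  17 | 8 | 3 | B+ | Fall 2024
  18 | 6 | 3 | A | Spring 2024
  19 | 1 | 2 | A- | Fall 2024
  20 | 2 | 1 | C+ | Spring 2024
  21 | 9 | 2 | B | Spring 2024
SELECT DISTINCT grade FROM enrollments

Execution result:
grade
C
C+
A
B-
F
A-
B
B+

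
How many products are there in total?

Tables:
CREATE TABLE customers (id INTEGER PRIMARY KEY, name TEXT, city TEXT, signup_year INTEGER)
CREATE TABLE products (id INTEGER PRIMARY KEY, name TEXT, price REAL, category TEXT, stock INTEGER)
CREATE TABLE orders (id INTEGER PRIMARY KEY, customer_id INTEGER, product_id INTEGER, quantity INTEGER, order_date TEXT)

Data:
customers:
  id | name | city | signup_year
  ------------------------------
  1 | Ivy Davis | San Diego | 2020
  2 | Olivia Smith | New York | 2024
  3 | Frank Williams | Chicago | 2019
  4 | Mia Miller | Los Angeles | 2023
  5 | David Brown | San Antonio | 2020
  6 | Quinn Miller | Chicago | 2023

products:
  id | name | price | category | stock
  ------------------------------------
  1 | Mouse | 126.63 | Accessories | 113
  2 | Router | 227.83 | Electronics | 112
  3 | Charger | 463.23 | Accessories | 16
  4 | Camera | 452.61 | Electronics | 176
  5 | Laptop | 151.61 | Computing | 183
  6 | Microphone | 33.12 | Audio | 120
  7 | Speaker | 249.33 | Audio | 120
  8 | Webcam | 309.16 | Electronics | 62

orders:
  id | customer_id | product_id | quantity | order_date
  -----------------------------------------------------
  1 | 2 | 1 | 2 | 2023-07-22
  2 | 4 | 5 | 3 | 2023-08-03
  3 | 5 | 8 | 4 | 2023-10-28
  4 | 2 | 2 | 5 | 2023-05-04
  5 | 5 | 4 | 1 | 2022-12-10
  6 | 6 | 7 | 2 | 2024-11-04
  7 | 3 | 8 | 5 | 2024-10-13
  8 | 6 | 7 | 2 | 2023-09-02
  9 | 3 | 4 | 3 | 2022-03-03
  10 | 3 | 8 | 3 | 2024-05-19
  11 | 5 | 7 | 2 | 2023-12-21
SELECT COUNT(*) FROM products

Execution result:
8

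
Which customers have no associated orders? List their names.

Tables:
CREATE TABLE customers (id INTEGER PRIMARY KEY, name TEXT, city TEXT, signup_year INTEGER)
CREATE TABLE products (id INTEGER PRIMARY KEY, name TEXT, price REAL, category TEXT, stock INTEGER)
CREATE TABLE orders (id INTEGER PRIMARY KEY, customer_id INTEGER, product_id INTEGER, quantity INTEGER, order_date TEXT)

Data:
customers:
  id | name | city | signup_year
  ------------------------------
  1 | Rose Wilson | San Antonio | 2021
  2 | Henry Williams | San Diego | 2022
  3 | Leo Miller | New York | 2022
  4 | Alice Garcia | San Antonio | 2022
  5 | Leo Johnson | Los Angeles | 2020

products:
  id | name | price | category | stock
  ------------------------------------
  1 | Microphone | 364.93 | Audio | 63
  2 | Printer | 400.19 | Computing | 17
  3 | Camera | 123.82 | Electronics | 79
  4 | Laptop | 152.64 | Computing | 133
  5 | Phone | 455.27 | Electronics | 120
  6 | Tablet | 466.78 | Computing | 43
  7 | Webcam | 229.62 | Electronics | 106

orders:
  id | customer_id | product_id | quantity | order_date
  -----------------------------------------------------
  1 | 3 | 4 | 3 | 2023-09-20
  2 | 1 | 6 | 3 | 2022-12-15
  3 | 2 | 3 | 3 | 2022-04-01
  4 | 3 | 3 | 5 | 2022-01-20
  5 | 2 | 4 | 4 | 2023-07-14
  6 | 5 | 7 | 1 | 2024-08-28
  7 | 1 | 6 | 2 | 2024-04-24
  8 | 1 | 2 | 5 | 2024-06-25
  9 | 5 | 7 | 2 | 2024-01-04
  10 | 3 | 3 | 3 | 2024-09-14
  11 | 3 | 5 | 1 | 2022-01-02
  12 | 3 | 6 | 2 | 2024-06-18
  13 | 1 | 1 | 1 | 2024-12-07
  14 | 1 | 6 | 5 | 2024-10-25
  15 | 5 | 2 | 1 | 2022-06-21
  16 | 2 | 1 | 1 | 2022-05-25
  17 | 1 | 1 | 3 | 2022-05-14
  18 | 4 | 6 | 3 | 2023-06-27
SELECT p.name FROM customers p LEFT JOIN orders c ON c.customer_id = p.id WHERE c.id IS NULL

Execution result:
(no rows)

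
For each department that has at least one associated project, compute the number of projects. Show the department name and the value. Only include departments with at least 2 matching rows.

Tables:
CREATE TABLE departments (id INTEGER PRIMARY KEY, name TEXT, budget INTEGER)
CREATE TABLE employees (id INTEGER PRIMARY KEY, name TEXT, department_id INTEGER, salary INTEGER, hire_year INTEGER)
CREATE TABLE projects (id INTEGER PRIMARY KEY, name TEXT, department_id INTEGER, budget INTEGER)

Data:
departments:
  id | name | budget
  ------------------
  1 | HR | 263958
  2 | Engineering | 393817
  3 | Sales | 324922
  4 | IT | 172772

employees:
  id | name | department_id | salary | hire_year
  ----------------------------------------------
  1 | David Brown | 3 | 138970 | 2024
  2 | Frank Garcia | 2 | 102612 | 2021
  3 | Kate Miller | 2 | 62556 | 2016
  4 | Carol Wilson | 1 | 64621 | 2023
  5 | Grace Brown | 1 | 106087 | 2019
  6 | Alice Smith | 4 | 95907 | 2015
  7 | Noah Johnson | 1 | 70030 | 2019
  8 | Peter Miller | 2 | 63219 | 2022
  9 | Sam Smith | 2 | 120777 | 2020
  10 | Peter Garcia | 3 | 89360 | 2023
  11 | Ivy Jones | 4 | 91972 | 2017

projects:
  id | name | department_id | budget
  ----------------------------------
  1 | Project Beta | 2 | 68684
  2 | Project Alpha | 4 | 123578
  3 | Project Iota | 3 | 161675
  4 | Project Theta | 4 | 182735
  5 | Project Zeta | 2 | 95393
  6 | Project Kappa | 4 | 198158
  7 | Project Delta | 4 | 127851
SELECT p.name, COUNT(*) AS n FROM projects c JOIN departments p ON c.department_id = p.id GROUP BY p.id, p.name HAVING COUNT(*) >= 2

Execution result:
name | n
Engineering | 2
IT | 4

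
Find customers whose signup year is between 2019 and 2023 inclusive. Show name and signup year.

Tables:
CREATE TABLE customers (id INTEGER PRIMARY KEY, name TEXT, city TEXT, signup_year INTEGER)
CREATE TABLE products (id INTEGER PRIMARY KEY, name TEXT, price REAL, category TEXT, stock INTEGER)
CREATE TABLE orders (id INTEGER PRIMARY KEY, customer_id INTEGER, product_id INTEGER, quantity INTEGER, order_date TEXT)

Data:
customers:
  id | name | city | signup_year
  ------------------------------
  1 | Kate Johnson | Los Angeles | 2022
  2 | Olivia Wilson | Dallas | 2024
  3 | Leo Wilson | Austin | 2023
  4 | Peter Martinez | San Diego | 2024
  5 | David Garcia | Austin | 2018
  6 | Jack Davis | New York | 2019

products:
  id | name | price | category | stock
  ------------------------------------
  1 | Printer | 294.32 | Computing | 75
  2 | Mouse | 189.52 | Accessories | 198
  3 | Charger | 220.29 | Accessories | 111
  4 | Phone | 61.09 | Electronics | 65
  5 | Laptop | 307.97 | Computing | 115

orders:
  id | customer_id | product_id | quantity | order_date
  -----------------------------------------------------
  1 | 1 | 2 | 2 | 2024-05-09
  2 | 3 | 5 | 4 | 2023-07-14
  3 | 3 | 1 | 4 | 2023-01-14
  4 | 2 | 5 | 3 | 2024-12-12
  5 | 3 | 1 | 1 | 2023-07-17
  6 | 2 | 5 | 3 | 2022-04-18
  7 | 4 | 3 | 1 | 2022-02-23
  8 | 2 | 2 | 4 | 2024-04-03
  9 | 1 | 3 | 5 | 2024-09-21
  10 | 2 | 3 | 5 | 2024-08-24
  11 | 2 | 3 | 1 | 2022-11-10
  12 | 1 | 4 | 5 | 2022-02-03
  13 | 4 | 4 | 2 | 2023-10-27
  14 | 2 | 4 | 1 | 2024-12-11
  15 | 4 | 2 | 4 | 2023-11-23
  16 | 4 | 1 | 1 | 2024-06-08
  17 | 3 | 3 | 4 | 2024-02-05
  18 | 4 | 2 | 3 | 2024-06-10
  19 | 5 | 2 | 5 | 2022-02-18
SELECT name, signup_year FROM customers WHERE signup_year BETWEEN 2019 AND 2023

Execution result:
name | signup_year
Kate Johnson | 2022
Leo Wilson | 2023
Jack Davis | 2019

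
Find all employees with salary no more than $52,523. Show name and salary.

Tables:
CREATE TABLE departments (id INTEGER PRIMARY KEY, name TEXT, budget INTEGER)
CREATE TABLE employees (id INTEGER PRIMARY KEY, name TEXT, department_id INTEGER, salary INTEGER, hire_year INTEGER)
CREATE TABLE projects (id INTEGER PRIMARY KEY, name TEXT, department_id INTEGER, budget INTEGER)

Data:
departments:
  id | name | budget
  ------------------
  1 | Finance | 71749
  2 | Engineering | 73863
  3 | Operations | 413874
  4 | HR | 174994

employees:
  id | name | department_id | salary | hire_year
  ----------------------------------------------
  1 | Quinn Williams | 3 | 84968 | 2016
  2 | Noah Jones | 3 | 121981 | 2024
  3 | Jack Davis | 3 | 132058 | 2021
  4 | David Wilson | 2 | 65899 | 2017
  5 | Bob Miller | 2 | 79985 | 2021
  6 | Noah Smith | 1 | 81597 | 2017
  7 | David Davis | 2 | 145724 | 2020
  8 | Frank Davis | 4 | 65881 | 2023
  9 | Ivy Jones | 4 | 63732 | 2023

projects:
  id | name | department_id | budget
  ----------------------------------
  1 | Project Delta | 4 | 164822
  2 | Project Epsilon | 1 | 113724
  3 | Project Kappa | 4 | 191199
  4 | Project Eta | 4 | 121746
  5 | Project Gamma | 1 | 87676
SELECT name, salary FROM employees WHERE salary <= 52523

Execution result:
(no rows)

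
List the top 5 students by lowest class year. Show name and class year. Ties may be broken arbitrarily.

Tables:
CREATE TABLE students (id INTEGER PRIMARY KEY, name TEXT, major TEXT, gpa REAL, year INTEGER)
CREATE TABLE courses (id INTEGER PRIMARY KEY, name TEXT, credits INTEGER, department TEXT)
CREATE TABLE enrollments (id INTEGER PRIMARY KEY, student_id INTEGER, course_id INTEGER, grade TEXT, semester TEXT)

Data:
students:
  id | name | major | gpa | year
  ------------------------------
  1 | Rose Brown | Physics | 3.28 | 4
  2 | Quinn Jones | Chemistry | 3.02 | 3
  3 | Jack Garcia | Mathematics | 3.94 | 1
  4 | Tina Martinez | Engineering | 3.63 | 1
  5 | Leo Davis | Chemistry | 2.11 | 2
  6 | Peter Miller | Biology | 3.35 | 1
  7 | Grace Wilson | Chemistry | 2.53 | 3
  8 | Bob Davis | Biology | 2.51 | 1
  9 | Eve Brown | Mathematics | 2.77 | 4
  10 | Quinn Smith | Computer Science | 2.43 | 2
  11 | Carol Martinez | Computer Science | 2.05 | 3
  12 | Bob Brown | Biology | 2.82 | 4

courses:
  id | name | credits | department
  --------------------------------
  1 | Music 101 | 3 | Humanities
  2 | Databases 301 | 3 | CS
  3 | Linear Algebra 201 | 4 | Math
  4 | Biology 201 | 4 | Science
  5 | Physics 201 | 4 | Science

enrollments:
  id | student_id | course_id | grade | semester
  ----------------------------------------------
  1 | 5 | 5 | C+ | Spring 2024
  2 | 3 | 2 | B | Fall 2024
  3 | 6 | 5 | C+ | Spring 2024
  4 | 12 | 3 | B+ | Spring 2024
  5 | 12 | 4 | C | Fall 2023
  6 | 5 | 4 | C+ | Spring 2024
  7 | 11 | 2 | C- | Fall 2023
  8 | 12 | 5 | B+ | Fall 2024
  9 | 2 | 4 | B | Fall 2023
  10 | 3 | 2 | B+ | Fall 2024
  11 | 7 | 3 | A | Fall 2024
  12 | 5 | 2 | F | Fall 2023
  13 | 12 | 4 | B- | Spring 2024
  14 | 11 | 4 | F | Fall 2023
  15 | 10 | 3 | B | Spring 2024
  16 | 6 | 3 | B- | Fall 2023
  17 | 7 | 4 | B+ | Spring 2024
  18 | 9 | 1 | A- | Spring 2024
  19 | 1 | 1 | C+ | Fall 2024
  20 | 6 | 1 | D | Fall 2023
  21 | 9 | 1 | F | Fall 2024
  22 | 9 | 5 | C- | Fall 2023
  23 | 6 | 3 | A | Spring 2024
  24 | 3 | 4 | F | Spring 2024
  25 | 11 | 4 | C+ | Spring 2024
SELECT name, year FROM students ORDER BY year ASC LIMIT 5

Execution result:
name | year
Jack Garcia | 1
Tina Martinez | 1
Peter Miller | 1
Bob Davis | 1
Leo Davis | 2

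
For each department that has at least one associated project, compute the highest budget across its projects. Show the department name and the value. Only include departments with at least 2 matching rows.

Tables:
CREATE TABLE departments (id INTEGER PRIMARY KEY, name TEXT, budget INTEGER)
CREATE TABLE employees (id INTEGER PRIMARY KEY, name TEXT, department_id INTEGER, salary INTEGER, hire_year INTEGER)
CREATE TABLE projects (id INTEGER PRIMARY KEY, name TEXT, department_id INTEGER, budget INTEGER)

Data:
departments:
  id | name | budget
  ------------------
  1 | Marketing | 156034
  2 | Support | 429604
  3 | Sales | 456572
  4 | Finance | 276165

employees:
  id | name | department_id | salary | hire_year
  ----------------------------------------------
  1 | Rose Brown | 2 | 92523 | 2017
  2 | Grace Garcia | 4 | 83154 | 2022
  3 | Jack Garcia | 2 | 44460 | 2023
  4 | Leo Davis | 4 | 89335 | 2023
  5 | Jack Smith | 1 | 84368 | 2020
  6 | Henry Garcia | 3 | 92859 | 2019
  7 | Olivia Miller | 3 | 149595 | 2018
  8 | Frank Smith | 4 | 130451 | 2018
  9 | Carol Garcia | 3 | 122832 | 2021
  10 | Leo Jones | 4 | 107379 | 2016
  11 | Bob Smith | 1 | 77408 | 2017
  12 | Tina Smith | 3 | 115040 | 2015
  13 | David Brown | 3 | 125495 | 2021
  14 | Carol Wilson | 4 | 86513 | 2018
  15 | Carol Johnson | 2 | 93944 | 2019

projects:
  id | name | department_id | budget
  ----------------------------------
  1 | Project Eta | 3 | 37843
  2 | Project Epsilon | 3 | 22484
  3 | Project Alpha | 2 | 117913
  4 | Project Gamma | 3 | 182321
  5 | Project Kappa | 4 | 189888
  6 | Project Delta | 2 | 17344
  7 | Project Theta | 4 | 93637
SELECT p.name, MAX(c.budget) AS max_budget FROM projects c JOIN departments p ON c.department_id = p.id GROUP BY p.id, p.name HAVING COUNT(*) >= 2

Execution result:
name | max_budget
Support | 117913
Sales | 182321
Finance | 189888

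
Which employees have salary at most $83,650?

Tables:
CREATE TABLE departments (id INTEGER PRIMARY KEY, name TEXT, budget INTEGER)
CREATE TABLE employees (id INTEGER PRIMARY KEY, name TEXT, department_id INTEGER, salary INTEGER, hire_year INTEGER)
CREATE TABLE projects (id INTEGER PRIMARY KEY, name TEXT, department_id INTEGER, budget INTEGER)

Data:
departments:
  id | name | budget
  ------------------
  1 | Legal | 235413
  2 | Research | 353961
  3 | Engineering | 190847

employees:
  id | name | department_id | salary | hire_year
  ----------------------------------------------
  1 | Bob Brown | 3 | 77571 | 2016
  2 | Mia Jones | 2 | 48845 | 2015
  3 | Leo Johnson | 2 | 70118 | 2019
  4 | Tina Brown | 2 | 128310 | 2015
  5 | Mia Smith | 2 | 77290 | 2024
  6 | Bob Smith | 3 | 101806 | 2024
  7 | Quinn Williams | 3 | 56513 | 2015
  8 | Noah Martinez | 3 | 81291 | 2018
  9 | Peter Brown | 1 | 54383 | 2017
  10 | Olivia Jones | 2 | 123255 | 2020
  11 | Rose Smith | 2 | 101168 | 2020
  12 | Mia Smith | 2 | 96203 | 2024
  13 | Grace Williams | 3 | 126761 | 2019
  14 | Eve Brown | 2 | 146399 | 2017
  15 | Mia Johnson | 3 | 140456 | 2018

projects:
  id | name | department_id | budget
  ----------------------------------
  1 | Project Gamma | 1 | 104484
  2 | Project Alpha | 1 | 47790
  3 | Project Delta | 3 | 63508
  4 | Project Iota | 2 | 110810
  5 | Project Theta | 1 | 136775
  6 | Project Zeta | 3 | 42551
SELECT name, salary FROM employees WHERE salary <= 83650

Execution result:
name | salary
Bob Brown | 77571
Mia Jones | 48845
Leo Johnson | 70118
Mia Smith | 77290
Quinn Williams | 56513
Noah Martinez | 81291
Peter Brown | 54383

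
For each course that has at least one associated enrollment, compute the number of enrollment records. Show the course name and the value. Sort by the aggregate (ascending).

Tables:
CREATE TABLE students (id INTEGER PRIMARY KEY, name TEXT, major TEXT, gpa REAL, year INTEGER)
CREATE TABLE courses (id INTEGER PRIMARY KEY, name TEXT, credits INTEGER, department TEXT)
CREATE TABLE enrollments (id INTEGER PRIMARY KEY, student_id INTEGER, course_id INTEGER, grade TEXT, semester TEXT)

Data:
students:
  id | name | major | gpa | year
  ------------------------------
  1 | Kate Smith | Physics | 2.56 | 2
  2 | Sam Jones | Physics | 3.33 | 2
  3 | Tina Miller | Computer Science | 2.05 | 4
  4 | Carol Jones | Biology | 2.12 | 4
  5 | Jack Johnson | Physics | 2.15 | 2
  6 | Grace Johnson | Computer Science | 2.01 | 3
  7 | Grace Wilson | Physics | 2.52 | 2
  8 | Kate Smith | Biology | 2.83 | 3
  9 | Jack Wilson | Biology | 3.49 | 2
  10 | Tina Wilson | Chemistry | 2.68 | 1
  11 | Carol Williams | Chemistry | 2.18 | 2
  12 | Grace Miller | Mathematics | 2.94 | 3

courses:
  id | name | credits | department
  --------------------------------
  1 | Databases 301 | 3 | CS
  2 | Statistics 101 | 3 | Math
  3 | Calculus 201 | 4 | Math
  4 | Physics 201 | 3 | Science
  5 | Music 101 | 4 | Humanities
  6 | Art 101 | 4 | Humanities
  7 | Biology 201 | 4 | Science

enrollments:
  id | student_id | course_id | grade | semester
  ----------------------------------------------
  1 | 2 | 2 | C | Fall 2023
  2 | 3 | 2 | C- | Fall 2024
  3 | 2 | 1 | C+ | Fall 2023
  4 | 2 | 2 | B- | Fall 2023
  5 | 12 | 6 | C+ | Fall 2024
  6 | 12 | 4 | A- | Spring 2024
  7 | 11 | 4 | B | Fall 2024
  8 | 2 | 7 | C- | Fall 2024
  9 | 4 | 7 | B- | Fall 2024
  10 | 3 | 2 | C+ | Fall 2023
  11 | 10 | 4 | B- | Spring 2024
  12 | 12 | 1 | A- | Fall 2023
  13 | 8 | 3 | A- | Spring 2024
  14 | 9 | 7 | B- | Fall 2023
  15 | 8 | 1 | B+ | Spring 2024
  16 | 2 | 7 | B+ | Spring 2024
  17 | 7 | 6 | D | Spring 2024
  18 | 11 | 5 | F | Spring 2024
SELECT p.name, COUNT(*) AS n FROM enrollments c JOIN courses p ON c.course_id = p.id GROUP BY p.id, p.name ORDER BY n ASC

Execution result:
name | n
Calculus 201 | 1
Music 101 | 1
Art 101 | 2
Databases 301 | 3
Physics 201 | 3
Statistics 101 | 4
Biology 201 | 4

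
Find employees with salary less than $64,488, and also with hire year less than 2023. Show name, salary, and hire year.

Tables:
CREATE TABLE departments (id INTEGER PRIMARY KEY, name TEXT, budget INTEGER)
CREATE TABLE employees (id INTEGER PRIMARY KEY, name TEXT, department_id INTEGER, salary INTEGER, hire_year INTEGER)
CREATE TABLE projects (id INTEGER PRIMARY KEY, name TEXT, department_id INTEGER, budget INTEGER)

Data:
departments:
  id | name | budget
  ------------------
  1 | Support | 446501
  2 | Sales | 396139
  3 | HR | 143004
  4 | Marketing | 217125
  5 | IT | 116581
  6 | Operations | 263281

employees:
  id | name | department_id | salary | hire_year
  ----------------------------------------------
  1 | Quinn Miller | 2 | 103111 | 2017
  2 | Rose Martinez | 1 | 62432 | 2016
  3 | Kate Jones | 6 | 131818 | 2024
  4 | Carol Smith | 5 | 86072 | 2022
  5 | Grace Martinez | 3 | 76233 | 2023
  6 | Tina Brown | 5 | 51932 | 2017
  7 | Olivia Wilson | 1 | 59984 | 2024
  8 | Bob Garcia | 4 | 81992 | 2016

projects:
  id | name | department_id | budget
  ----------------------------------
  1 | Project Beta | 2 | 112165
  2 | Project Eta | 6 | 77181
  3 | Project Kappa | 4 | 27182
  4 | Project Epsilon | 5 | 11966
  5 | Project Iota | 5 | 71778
SELECT name, salary, hire_year FROM employees WHERE salary < 64488 AND hire_year < 2023

Execution result:
name | salary | hire_year
Rose Martinez | 62432 | 2016
Tina Brown | 51932 | 2017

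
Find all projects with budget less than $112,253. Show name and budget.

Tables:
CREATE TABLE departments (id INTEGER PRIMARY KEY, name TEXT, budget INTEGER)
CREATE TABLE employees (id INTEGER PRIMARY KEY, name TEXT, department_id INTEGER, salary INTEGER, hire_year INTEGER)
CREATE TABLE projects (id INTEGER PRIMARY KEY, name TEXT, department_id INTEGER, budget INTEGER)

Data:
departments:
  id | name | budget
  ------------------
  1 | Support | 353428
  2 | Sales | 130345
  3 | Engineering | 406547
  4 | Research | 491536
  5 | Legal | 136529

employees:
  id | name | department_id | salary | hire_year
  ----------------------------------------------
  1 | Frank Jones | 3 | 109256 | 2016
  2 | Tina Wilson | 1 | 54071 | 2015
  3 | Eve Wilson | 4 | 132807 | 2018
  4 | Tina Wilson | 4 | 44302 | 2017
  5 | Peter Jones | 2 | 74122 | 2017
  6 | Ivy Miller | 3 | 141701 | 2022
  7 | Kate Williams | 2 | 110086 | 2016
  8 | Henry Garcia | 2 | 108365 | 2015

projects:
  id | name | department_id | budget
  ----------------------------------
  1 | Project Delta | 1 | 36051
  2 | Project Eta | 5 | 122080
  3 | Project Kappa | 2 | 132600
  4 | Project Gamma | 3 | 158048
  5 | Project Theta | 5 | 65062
SELECT name, budget FROM projects WHERE budget < 112253

Execution result:
name | budget
Project Delta | 36051
Project Theta | 65062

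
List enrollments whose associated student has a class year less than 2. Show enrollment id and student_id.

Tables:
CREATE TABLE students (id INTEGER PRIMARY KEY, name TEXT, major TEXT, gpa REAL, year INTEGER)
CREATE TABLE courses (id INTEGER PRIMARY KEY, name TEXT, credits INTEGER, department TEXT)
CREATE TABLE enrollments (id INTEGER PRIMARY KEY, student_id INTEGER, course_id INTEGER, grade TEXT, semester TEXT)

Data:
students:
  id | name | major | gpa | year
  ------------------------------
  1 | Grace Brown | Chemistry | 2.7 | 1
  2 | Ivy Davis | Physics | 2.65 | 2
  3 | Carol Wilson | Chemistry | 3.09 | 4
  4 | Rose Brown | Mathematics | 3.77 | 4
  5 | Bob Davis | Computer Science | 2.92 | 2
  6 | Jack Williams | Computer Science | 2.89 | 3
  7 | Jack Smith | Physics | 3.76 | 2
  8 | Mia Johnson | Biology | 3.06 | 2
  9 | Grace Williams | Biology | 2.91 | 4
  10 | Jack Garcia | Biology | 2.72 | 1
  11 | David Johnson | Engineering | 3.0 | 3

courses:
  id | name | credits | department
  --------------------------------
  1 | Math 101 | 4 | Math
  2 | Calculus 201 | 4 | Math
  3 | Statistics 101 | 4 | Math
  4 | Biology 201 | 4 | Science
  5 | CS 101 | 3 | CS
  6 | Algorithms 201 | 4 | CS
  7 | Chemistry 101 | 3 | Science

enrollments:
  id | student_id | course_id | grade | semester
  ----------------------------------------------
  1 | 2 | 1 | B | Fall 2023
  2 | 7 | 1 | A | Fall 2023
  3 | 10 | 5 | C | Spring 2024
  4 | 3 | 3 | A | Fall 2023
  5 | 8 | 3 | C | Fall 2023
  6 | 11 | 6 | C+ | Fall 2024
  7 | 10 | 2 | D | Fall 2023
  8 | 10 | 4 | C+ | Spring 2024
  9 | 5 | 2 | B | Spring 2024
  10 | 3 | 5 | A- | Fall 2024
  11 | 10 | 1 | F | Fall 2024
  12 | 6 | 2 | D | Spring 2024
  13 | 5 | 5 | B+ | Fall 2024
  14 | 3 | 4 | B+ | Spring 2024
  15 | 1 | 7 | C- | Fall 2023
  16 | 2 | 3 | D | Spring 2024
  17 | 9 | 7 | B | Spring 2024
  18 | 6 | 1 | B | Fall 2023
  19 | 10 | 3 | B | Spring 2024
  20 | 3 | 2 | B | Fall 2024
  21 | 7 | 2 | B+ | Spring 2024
SELECT id, student_id FROM enrollments WHERE student_id IN (SELECT id FROM students WHERE year < 2)

Execution result:
id | student_id
3 | 10
7 | 10
8 | 10
11 | 10
15 | 1
19 | 10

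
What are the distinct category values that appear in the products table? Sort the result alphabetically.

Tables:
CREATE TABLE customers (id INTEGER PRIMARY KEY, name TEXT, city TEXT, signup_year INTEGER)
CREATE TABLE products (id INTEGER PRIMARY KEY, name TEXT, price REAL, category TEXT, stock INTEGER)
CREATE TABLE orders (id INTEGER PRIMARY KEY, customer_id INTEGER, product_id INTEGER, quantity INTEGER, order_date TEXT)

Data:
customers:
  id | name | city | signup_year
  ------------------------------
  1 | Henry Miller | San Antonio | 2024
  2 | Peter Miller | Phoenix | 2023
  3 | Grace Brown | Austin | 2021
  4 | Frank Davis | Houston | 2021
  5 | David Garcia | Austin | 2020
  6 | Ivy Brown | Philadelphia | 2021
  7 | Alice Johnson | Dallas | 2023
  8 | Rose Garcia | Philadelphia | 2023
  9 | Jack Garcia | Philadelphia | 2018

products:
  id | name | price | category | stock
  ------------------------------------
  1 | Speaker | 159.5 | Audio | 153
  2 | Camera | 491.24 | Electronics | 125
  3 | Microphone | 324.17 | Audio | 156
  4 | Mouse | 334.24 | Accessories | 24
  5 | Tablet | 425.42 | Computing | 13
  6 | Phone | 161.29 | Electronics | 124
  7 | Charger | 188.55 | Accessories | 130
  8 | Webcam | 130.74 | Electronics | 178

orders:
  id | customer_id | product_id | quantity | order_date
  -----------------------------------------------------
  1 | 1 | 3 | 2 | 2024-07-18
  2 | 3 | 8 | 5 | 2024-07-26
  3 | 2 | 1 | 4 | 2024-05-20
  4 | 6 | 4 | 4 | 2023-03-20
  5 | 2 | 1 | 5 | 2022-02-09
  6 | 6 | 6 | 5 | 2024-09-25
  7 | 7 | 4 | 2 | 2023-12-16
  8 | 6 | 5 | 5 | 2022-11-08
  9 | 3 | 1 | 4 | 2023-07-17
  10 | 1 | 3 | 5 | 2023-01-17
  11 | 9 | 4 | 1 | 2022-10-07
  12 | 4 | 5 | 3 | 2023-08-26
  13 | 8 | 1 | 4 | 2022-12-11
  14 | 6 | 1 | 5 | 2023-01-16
SELECT DISTINCT category FROM products ORDER BY category

Execution result:
category
Accessories
Audio
Computing
Electronics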